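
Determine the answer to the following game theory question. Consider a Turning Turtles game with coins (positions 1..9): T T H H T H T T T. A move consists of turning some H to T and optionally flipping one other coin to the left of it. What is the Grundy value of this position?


Coins: T T H H T H T T T
Key fact: a single head at position k behaves exactly like a Nim heap of size k (turning it to T and optionally flipping a coin at j < k corresponds to moving the heap from k to j, or to 0), and heads combine as a disjunctive sum (two heads at the same place would cancel, matching j XOR j = 0). So the Nim-value is the XOR of the 1-indexed positions of the heads.
Face-up positions (1-indexed): [3, 4, 6]
XOR 0 with 3: 0 XOR 3 = 3
XOR 3 with 4: 3 XOR 4 = 7
XOR 7 with 6: 7 XOR 6 = 1
Nim-value = 1

1


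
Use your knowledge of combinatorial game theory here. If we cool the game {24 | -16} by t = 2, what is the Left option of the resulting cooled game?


Original game: {24 | -16} (a switch {a | b} with a > b).
Cooling by t (for t below the temperature (a - b)/2 = 20) taxes each move by t: {a | b} cooled by t is {a - t | b + t}.
Cooling amount: t = 2
Cooled Left option: 24 - 2 = 22
Cooled Right option: -16 + 2 = -14
Cooled game: {22 | -14}
Left option = 22

22


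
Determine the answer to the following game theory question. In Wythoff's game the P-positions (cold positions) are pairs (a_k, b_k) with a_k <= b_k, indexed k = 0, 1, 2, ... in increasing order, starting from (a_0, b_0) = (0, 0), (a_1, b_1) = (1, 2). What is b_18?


By Wythoff's theorem, a_k = floor(k * phi) and b_k = floor(k * phi^2) = a_k + k, where phi = (1 + sqrt(5))/2 is the golden ratio.
phi = (1 + sqrt(5))/2 = 1.618034
phi^2 = phi + 1 = 2.618034
k = 18
k * phi^2 = 18 * 2.618034 = 47.124612
b_18 = floor(k * phi^2) = 47 (check: a_18 + k = 29 + 18 = 47)

47


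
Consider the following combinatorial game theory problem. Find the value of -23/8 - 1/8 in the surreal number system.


x = -23/8, y = 1/8
Converting to common denominator: 8
x = -23/8, y = 1/8
x - y = -23/8 - 1/8 = -3

-3


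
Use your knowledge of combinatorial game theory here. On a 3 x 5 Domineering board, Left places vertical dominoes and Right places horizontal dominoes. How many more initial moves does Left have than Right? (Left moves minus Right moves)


Board is 3 x 5 (rows x cols).
Left (vertical) placements: (rows-1) * cols = 2 * 5 = 10
Right (horizontal) placements: rows * (cols-1) = 3 * 4 = 12
Advantage = Left - Right = 10 - 12 = -2

-2


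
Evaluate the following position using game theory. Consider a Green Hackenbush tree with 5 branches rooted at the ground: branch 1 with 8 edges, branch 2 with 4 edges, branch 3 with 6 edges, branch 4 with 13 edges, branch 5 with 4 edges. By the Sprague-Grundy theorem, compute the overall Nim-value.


The tree has 5 branches from the ground vertex.
In Green Hackenbush, the Nim-value of a simple path of length k is k.
Branch 1: length 8, Nim-value = 8
Branch 2: length 4, Nim-value = 4
Branch 3: length 6, Nim-value = 6
Branch 4: length 13, Nim-value = 13
Branch 5: length 4, Nim-value = 4
Total Nim-value = XOR of all branch values:
0 XOR 8 = 8
8 XOR 4 = 12
12 XOR 6 = 10
10 XOR 13 = 7
7 XOR 4 = 3
Nim-value of the tree = 3

3


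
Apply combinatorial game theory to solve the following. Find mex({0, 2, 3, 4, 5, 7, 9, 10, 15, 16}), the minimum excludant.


Set = {0, 2, 3, 4, 5, 7, 9, 10, 15, 16}
0 is in the set.
1 is NOT in the set. This is the mex.
mex = 1

1


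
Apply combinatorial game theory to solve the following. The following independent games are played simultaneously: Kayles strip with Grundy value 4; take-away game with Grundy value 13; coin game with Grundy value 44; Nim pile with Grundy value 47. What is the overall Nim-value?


By the Sprague-Grundy theorem, the Grundy value of a sum of games is the XOR of individual Grundy values.
Kayles strip: Grundy value = 4. Running XOR: 0 XOR 4 = 4
take-away game: Grundy value = 13. Running XOR: 4 XOR 13 = 9
coin game: Grundy value = 44. Running XOR: 9 XOR 44 = 37
Nim pile: Grundy value = 47. Running XOR: 37 XOR 47 = 10
The combined Grundy value is 10.

10


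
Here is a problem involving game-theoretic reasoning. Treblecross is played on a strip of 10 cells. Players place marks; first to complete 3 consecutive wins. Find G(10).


Treblecross: place X on empty cells; 3-in-a-row wins.
Playing within two cells of an existing X lets the opponent win at once, so sensible play treats the cells i-2..i+2 around each X as dead. The player left with no safe cell loses, so this is a normal-play take-away game on strips of safe cells.
Placing X at cell i (0-indexed) of a strip of k safe cells leaves independent strips of sizes max(0, i-2) and max(0, k-i-3). Hence G(k) = mex{ G(max(0,i-2)) XOR G(max(0,k-i-3)) : 0 <= i < k }, with G(0) = 0.
G(1): splits (0,0):0^0=0 -> mex({0}) = 1
G(2): splits (0,0):0^0=0 -> mex({0}) = 1
G(3): splits (0,0):0^0=0 -> mex({0}) = 1
G(4): splits (0,1):0^1=1 (0,0):0^0=0 -> mex({0, 1}) = 2
G(5): splits (0,2):0^1=1 (0,1):0^1=1 (0,0):0^0=0 -> mex({0, 1}) = 2
G(6) = mex({1}) = 0
G(7) = mex({0, 1, 2}) = 3
G(8) = mex({0, 1, 2}) = 3
G(9) = mex({0, 2}) = 1
G(10) = mex({0, 2, 3}) = 1
Therefore G(10) = 1.

1


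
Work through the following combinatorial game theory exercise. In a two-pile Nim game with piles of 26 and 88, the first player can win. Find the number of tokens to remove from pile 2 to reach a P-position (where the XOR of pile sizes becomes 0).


Piles: 26 and 88
Current XOR: 26 XOR 88 = 66 (non-zero, so this is an N-position).
To make the XOR zero, we need to find a move that balances the piles.
For pile 2 (size 88): target = 88 XOR 66 = 26
We reduce pile 2 from 88 to 26.
Tokens removed: 88 - 26 = 62
Verification: 26 XOR 26 = 0

62


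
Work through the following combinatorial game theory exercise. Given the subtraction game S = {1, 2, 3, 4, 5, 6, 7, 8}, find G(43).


The subtraction set is S = {1, 2, 3, 4, 5, 6, 7, 8}.
G(k) = mex{ G(k - s) : s in S, s <= k }. We compute iteratively: G(0) = 0.
G(1) = mex({0}) = 1
G(2) = mex({0, 1}) = 2
G(3) = mex({0, 1, 2}) = 3
G(4) = mex({0, 1, 2, 3}) = 4
G(5) = mex({0, 1, 2, 3, 4}) = 5
G(6) = mex({0, 1, 2, 3, 4, 5}) = 6
G(7) = mex({0, 1, 2, 3, 4, 5, 6}) = 7
G(8) = mex({0, 1, 2, 3, 4, 5, 6, 7}) = 8
G(9) = mex({1, 2, 3, 4, 5, 6, 7, 8}) = 0
G(10) = mex({0, 2, 3, 4, 5, 6, 7, 8}) = 1
G(11) = mex({0, 1, 3, 4, 5, 6, 7, 8}) = 2
G(12) = mex({0, 1, 2, 4, 5, 6, 7, 8}) = 3
G(13) = mex({0, 1, 2, 3, 5, 6, 7, 8}) = 4
G(14) = mex({0, 1, 2, 3, 4, 6, 7, 8}) = 5
G(15) = mex({0, 1, 2, 3, 4, 5, 7, 8}) = 6
G(16) = mex({0, 1, 2, 3, 4, 5, 6, 8}) = 7
Observe that G(9)..G(16) = 0, 1, 2, 3, 4, 5, 6, 7 repeats G(0)..G(7) = 0, 1, 2, 3, 4, 5, 6, 7.
For k >= max(S) = 8, G(k) is determined by the previous 8 values G(k-8)..G(k-1); a window of 8 consecutive values has recurred shifted by 9, so by induction G(k + 9) = G(k) for all k >= 0: the sequence is periodic from the start with period 9.
One period: G(0..8) = 0, 1, 2, 3, 4, 5, 6, 7, 8.
43 mod 9 = 7, so G(43) = G(7) = 7.

7


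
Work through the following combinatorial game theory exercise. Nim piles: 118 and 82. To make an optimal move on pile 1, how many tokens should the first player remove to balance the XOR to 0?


Piles: 118 and 82
Current XOR: 118 XOR 82 = 36 (non-zero, so this is an N-position).
To make the XOR zero, we need to find a move that balances the piles.
For pile 1 (size 118): target = 118 XOR 36 = 82
We reduce pile 1 from 118 to 82.
Tokens removed: 118 - 82 = 36
Verification: 82 XOR 82 = 0

36


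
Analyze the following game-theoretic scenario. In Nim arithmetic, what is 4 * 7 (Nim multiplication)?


Nim multiplication is bilinear over XOR: (u XOR v) * w = (u*w) XOR (v*w).
So we split each operand into its bit components and XOR the pairwise Nim products.
4 = 4 (as XOR of powers of 2).
7 = 1 + 2 + 4 (as XOR of powers of 2).
Using the standard Nim-product table on single bits:
  2*2 = 3,   2*4 = 8,   2*8 = 12,
  4*4 = 6,   4*8 = 11,  8*8 = 13,
and  1*x = x (identity), k*l = l*k (commutative).
Pairwise Nim products:
  4 * 1 = 4
  4 * 2 = 8
  4 * 4 = 6
XOR them: 4 XOR 8 XOR 6 = 10.
Result: 4 * 7 = 10 (in Nim).

10


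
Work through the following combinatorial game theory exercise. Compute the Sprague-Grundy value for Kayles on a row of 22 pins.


Kayles: a move removes 1 or 2 adjacent pins from a contiguous row.
Removing pins from a row of k leaves two independent rows (a, b) with a + b = k - 1 (one pin) or a + b = k - 2 (two pins); an end removal gives a = 0.
By Sprague-Grundy, G(k) = mex{ G(a) XOR G(b) } over all these splits. G(0) = 0.
G(1): splits (0,0):0^0=0 -> mex({0}) = 1
G(2): splits (0,1):0^1=1 (0,0):0^0=0 -> mex({0, 1}) = 2
G(3): splits (0,2):0^2=2 (1,1):1^1=0 (0,1):0^1=1 -> mex({0, 1, 2}) = 3
G(4): splits (0,3):0^3=3 (1,2):1^2=3 (0,2):0^2=2 (1,1):1^1=0 -> mex({0, 2, 3}) = 1
G(5): splits (0,4):0^1=1 (1,3):1^3=2 (2,2):2^2=0 (0,3):0^3=3 (1,2):1^2=3 -> mex({0, 1, 2, 3}) = 4
G(6) = mex({0, 1, 2, 4}) = 3
G(7) = mex({0, 1, 3, 4, 5}) = 2
G(8) = mex({0, 2, 3, 5, 6}) = 1
G(9) = mex({0, 1, 2, 3, 6, 7}) = 4
G(10) = mex({0, 1, 3, 4, 5, 7}) = 2
G(11) = mex({0, 1, 2, 3, 4, 5}) = 6
G(12) = mex({0, 1, 2, 3, 5, 6, 7}) = 4
G(13) = mex({0, 2, 3, 4, 6, 7}) = 1
G(14) = mex({0, 1, 4, 5, 6, 7}) = 2
G(15) = mex({0, 1, 2, 3, 4, 5, 6}) = 7
G(16) = mex({0, 2, 3, 5, 6, 7}) = 1
G(17) = mex({0, 1, 2, 3, 5, 6, 7}) = 4
G(18) = mex({0, 1, 2, 4, 5, 6}) = 3
G(19) = mex({0, 1, 3, 4, 5, 7}) = 2
G(20) = mex({0, 2, 3, 4, 5, 6, 7}) = 1
G(21) = mex({0, 1, 2, 3, 5, 6, 7}) = 4
G(22) = mex({0, 1, 2, 3, 4, 5, 7}) = 6
Therefore G(22) = 6.

6


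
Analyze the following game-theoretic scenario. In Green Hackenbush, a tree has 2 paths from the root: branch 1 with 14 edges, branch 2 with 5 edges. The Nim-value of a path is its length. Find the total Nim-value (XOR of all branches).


The tree has 2 branches from the ground vertex.
In Green Hackenbush, the Nim-value of a simple path of length k is k.
Branch 1: length 14, Nim-value = 14
Branch 2: length 5, Nim-value = 5
Total Nim-value = XOR of all branch values:
0 XOR 14 = 14
14 XOR 5 = 11
Nim-value of the tree = 11

11


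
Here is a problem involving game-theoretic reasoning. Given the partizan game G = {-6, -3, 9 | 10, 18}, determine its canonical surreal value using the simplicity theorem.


Left options: {-6, -3, 9}, max = 9
Right options: {10, 18}, min = 10
All options are numbers and max(Left) < min(Right), so by the simplicity theorem the value is the simplest (earliest-born) number strictly between 9 and 10.
No integer lies strictly between 9 and 10, so the value is the dyadic rational m/2^k in the interval with the smallest k (then m odd); search k = 1, 2, ...:
Denominator 2: 19/2 lies strictly between 9 and 10 -- found.
The simplest number in the interval is 19/2.
Game value = 19/2

19/2


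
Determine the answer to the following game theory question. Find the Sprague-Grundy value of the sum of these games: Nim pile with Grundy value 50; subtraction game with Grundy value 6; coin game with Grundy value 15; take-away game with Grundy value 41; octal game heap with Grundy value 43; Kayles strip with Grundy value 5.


By the Sprague-Grundy theorem, the Grundy value of a sum of games is the XOR of individual Grundy values.
Nim pile: Grundy value = 50. Running XOR: 0 XOR 50 = 50
subtraction game: Grundy value = 6. Running XOR: 50 XOR 6 = 52
coin game: Grundy value = 15. Running XOR: 52 XOR 15 = 59
take-away game: Grundy value = 41. Running XOR: 59 XOR 41 = 18
octal game heap: Grundy value = 43. Running XOR: 18 XOR 43 = 57
Kayles strip: Grundy value = 5. Running XOR: 57 XOR 5 = 60
The combined Grundy value is 60.

60


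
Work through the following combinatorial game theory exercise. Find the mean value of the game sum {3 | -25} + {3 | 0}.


G1 = {3 | -25}, G2 = {3 | 0}
Each is a switch {a | b} with numbers a > b; its mean value is (a + b)/2, and mean value is additive over game sums: m(G1 + G2) = m(G1) + m(G2).
Mean of G1 = (3 + (-25))/2 = -22/2 = -11
Mean of G2 = (3 + (0))/2 = 3/2 = 3/2
Mean of G1 + G2 = -11 + 3/2 = -19/2

-19/2


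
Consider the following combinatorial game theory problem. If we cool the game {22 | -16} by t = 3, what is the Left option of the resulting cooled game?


Original game: {22 | -16} (a switch {a | b} with a > b).
Cooling by t (for t below the temperature (a - b)/2 = 19) taxes each move by t: {a | b} cooled by t is {a - t | b + t}.
Cooling amount: t = 3
Cooled Left option: 22 - 3 = 19
Cooled Right option: -16 + 3 = -13
Cooled game: {19 | -13}
Left option = 19

19


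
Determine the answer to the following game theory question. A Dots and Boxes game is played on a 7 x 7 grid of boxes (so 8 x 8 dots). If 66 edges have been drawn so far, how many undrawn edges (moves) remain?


Grid: 7 x 7 boxes, i.e. 8 rows and 8 columns of dots.
Horizontal edges: (rows + 1) * cols = 8 * 7 = 56
Vertical edges: rows * (cols + 1) = 7 * 8 = 56
Total edges: 56 + 56 = 112
Edges drawn: 66
Remaining: 112 - 66 = 46

46


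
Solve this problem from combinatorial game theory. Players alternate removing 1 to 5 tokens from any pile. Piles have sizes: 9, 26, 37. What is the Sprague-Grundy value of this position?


Subtraction set: {1, 2, 3, 4, 5}
For this subtraction set, G(n) = n mod 6 (period = max + 1 = 6).
Pile 1 (size 9): G(9) = 9 mod 6 = 3
Pile 2 (size 26): G(26) = 26 mod 6 = 2
Pile 3 (size 37): G(37) = 37 mod 6 = 1
Total Grundy value = XOR of all: 3 XOR 2 XOR 1 = 0

0


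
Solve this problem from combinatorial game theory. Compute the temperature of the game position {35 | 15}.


The game is {35 | 15}, a switch {a | b} with numbers a > b.
Cooling {a | b} by t gives {a - t | b + t}, which stops being hot when a - t = b + t, i.e. at t = (a - b)/2. So the temperature of a switch is (a - b)/2.
Temperature = (Left option - Right option) / 2
= (35 - (15)) / 2
= 20 / 2
= 10

10


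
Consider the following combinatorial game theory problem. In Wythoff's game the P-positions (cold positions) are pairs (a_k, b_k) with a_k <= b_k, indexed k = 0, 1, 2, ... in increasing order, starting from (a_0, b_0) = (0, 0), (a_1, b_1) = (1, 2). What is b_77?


By Wythoff's theorem, a_k = floor(k * phi) and b_k = floor(k * phi^2) = a_k + k, where phi = (1 + sqrt(5))/2 is the golden ratio.
phi = (1 + sqrt(5))/2 = 1.618034
phi^2 = phi + 1 = 2.618034
k = 77
k * phi^2 = 77 * 2.618034 = 201.588617
b_77 = floor(k * phi^2) = 201 (check: a_77 + k = 124 + 77 = 201)

201


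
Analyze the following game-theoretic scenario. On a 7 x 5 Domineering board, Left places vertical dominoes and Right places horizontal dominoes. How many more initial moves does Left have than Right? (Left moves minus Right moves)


Board is 7 x 5 (rows x cols).
Left (vertical) placements: (rows-1) * cols = 6 * 5 = 30
Right (horizontal) placements: rows * (cols-1) = 7 * 4 = 28
Advantage = Left - Right = 30 - 28 = 2

2


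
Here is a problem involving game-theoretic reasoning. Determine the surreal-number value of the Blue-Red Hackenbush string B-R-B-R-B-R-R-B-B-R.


Edges (from ground): B-R-B-R-B-R-R-B-B-R
By Berlekamp's sign-expansion rule, a Blue-Red Hackenbush stalk has the value of the surreal number whose sign sequence is the edge sequence with B -> + and R -> -.
Sign sequence: +-+-+--++-
Trace the sign expansion in the surreal number tree, starting from 0:
Edge 1: B (sign +) -> bounds (0, +inf), value = 1
Edge 2: R (sign -) -> bounds (0, 1), value = 1/2
Edge 3: B (sign +) -> bounds (1/2, 1), value = 3/4
Edge 4: R (sign -) -> bounds (1/2, 3/4), value = 5/8
Edge 5: B (sign +) -> bounds (5/8, 3/4), value = 11/16
Edge 6: R (sign -) -> bounds (5/8, 11/16), value = 21/32
Edge 7: R (sign -) -> bounds (5/8, 21/32), value = 41/64
Edge 8: B (sign +) -> bounds (41/64, 21/32), value = 83/128
Edge 9: B (sign +) -> bounds (83/128, 21/32), value = 167/256
Edge 10: R (sign -) -> bounds (83/128, 167/256), value = 333/512
Game value = 333/512

333/512


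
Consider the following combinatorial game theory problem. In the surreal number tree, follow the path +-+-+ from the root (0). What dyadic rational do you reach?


Sign expansion: +-+-+
Rule: track bounds (lo, hi), initially (-inf, +inf). On '+', the current value becomes lo and we move to the simplest number in (value, hi): value + 1 if hi = +inf, otherwise the midpoint (value + hi)/2. On '-', the current value becomes hi and we move to value - 1 if lo = -inf, otherwise the midpoint (lo + value)/2.
Start at 0.
Step 1: sign = +, move right. Bounds: (0, +inf). Value = 1
Step 2: sign = -, move left. Bounds: (0, 1). Value = 1/2
Step 3: sign = +, move right. Bounds: (1/2, 1). Value = 3/4
Step 4: sign = -, move left. Bounds: (1/2, 3/4). Value = 5/8
Step 5: sign = +, move right. Bounds: (5/8, 3/4). Value = 11/16
The surreal number with sign expansion +-+-+ is 11/16.

11/16


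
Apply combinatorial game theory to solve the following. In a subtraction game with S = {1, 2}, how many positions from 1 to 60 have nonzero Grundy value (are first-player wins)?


Subtraction set S = {1, 2}, so G(n) = n mod 3.
G(n) = 0 when n is a multiple of 3.
Multiples of 3 in [1, 60]: 20
N-positions (nonzero Grundy) = 60 - 20 = 40

40


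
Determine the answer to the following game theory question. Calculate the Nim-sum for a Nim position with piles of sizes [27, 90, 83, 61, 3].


We need the XOR (exclusive or) of all pile sizes.
After XOR-ing pile 1 (size 27): 0 XOR 27 = 27
After XOR-ing pile 2 (size 90): 27 XOR 90 = 65
After XOR-ing pile 3 (size 83): 65 XOR 83 = 18
After XOR-ing pile 4 (size 61): 18 XOR 61 = 47
After XOR-ing pile 5 (size 3): 47 XOR 3 = 44
The Nim-value of this position is 44.

44


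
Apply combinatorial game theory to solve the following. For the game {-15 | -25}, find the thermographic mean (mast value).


Game = {-15 | -25}, a switch {a | b} with numbers a > b.
Its thermograph has left wall a - t and right wall b + t, which meet at t = (a - b)/2, where both equal (a + b)/2. So the mast (mean value) is at (a + b)/2.
Mean = (-15 + (-25))/2 = -40/2 = -20

-20


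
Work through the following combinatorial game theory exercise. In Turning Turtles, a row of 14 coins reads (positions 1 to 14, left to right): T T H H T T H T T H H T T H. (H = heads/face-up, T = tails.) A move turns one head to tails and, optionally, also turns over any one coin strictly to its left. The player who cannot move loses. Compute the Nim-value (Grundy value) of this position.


Coins: T T H H T T H T T H H T T H
Key fact: a single head at position k behaves exactly like a Nim heap of size k (turning it to T and optionally flipping a coin at j < k corresponds to moving the heap from k to j, or to 0), and heads combine as a disjunctive sum (two heads at the same place would cancel, matching j XOR j = 0). So the Nim-value is the XOR of the 1-indexed positions of the heads.
Face-up positions (1-indexed): [3, 4, 7, 10, 11, 14]
XOR 0 with 3: 0 XOR 3 = 3
XOR 3 with 4: 3 XOR 4 = 7
XOR 7 with 7: 7 XOR 7 = 0
XOR 0 with 10: 0 XOR 10 = 10
XOR 10 with 11: 10 XOR 11 = 1
XOR 1 with 14: 1 XOR 14 = 15
Nim-value = 15

15


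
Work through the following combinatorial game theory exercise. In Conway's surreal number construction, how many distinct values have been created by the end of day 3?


Day 0: {|} = 0 is born. Count = 1.
Day n: the number of surreal numbers born by day n is 2^(n+1) - 1.
By day 0: 2^1 - 1 = 1
By day 1: 2^2 - 1 = 3
By day 2: 2^3 - 1 = 7
By day 3: 2^4 - 1 = 15
By day 3: 15 surreal numbers.

15


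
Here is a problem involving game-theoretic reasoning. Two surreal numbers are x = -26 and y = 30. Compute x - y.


x = -26, y = 30
x - y = -26 - 30 = -56

-56


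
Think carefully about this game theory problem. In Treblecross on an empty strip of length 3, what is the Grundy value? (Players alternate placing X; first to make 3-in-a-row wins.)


Treblecross: place X on empty cells; 3-in-a-row wins.
Playing within two cells of an existing X lets the opponent win at once, so sensible play treats the cells i-2..i+2 around each X as dead. The player left with no safe cell loses, so this is a normal-play take-away game on strips of safe cells.
Placing X at cell i (0-indexed) of a strip of k safe cells leaves independent strips of sizes max(0, i-2) and max(0, k-i-3). Hence G(k) = mex{ G(max(0,i-2)) XOR G(max(0,k-i-3)) : 0 <= i < k }, with G(0) = 0.
G(1): splits (0,0):0^0=0 -> mex({0}) = 1
G(2): splits (0,0):0^0=0 -> mex({0}) = 1
G(3): splits (0,0):0^0=0 -> mex({0}) = 1
Therefore G(3) = 1.

1


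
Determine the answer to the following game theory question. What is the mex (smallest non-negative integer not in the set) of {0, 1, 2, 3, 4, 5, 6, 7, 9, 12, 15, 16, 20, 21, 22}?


Set = {0, 1, 2, 3, 4, 5, 6, 7, 9, 12, 15, 16, 20, 21, 22}
0 is in the set.
1 is in the set.
2 is in the set.
3 is in the set.
4 is in the set.
5 is in the set.
6 is in the set.
7 is in the set.
8 is NOT in the set. This is the mex.
mex = 8

8


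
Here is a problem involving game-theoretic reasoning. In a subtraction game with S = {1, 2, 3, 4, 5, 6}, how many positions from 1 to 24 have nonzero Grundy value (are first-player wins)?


Subtraction set S = {1, 2, 3, 4, 5, 6}, so G(n) = n mod 7.
G(n) = 0 when n is a multiple of 7.
Multiples of 7 in [1, 24]: 3
N-positions (nonzero Grundy) = 24 - 3 = 21

21


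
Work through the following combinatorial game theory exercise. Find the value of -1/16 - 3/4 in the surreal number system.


x = -1/16, y = 3/4
Converting to common denominator: 16
x = -1/16, y = 12/16
x - y = -1/16 - 3/4 = -13/16

-13/16


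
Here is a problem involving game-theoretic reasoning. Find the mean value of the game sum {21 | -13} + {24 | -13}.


G1 = {21 | -13}, G2 = {24 | -13}
Each is a switch {a | b} with numbers a > b; its mean value is (a + b)/2, and mean value is additive over game sums: m(G1 + G2) = m(G1) + m(G2).
Mean of G1 = (21 + (-13))/2 = 8/2 = 4
Mean of G2 = (24 + (-13))/2 = 11/2 = 11/2
Mean of G1 + G2 = 4 + 11/2 = 19/2

19/2


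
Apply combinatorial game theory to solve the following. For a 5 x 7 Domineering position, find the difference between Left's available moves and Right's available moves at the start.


Board is 5 x 7 (rows x cols).
Left (vertical) placements: (rows-1) * cols = 4 * 7 = 28
Right (horizontal) placements: rows * (cols-1) = 5 * 6 = 30
Advantage = Left - Right = 28 - 30 = -2

-2


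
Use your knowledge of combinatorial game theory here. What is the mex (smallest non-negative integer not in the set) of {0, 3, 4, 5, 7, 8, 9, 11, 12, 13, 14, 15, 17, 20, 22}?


Set = {0, 3, 4, 5, 7, 8, 9, 11, 12, 13, 14, 15, 17, 20, 22}
0 is in the set.
1 is NOT in the set. This is the mex.
mex = 1

1


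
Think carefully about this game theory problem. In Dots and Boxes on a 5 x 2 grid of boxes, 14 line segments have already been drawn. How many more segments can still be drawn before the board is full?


Grid: 5 x 2 boxes, i.e. 6 rows and 3 columns of dots.
Horizontal edges: (rows + 1) * cols = 6 * 2 = 12
Vertical edges: rows * (cols + 1) = 5 * 3 = 15
Total edges: 12 + 15 = 27
Edges drawn: 14
Remaining: 27 - 14 = 13

13


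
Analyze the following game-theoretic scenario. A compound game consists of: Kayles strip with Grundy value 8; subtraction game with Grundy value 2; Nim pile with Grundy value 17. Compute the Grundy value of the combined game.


By the Sprague-Grundy theorem, the Grundy value of a sum of games is the XOR of individual Grundy values.
Kayles strip: Grundy value = 8. Running XOR: 0 XOR 8 = 8
subtraction game: Grundy value = 2. Running XOR: 8 XOR 2 = 10
Nim pile: Grundy value = 17. Running XOR: 10 XOR 17 = 27
The combined Grundy value is 27.

27


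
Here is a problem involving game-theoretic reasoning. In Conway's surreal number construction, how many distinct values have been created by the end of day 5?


Day 0: {|} = 0 is born. Count = 1.
Day n: the number of surreal numbers born by day n is 2^(n+1) - 1.
By day 0: 2^1 - 1 = 1
By day 1: 2^2 - 1 = 3
By day 2: 2^3 - 1 = 7
By day 3: 2^4 - 1 = 15
By day 4: 2^5 - 1 = 31
By day 5: 2^6 - 1 = 63
By day 5: 63 surreal numbers.

63


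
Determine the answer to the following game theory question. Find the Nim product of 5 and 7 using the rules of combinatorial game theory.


Nim multiplication is bilinear over XOR: (u XOR v) * w = (u*w) XOR (v*w).
So we split each operand into its bit components and XOR the pairwise Nim products.
5 = 1 + 4 (as XOR of powers of 2).
7 = 1 + 2 + 4 (as XOR of powers of 2).
Using the standard Nim-product table on single bits:
  2*2 = 3,   2*4 = 8,   2*8 = 12,
  4*4 = 6,   4*8 = 11,  8*8 = 13,
and  1*x = x (identity), k*l = l*k (commutative).
Pairwise Nim products:
  1 * 1 = 1
  1 * 2 = 2
  1 * 4 = 4
  4 * 1 = 4
  4 * 2 = 8
  4 * 4 = 6
XOR them: 1 XOR 2 XOR 4 XOR 4 XOR 8 XOR 6 = 13.
Result: 5 * 7 = 13 (in Nim).

13


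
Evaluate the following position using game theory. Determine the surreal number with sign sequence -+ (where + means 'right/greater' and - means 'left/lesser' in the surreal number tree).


Sign expansion: -+
Rule: track bounds (lo, hi), initially (-inf, +inf). On '+', the current value becomes lo and we move to the simplest number in (value, hi): value + 1 if hi = +inf, otherwise the midpoint (value + hi)/2. On '-', the current value becomes hi and we move to value - 1 if lo = -inf, otherwise the midpoint (lo + value)/2.
Start at 0.
Step 1: sign = -, move left. Bounds: (-inf, 0). Value = -1
Step 2: sign = +, move right. Bounds: (-1, 0). Value = -1/2
The surreal number with sign expansion -+ is -1/2.

-1/2


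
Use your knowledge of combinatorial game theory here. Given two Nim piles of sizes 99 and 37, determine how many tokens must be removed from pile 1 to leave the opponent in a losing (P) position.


Piles: 99 and 37
Current XOR: 99 XOR 37 = 70 (non-zero, so this is an N-position).
To make the XOR zero, we need to find a move that balances the piles.
For pile 1 (size 99): target = 99 XOR 70 = 37
We reduce pile 1 from 99 to 37.
Tokens removed: 99 - 37 = 62
Verification: 37 XOR 37 = 0

62


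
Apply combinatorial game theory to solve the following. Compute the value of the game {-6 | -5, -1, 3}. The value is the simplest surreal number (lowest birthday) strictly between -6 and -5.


Left options: {-6}, max = -6
Right options: {-5, -1, 3}, min = -5
All options are numbers and max(Left) < min(Right), so by the simplicity theorem the value is the simplest (earliest-born) number strictly between -6 and -5.
No integer lies strictly between -6 and -5, so the value is the dyadic rational m/2^k in the interval with the smallest k (then m odd); search k = 1, 2, ...:
Denominator 2: -11/2 lies strictly between -6 and -5 -- found.
The simplest number in the interval is -11/2.
Game value = -11/2

-11/2


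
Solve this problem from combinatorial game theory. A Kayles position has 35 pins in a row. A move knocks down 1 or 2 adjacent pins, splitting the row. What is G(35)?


Kayles: a move removes 1 or 2 adjacent pins from a contiguous row.
Removing pins from a row of k leaves two independent rows (a, b) with a + b = k - 1 (one pin) or a + b = k - 2 (two pins); an end removal gives a = 0.
By Sprague-Grundy, G(k) = mex{ G(a) XOR G(b) } over all these splits. G(0) = 0.
G(1): splits (0,0):0^0=0 -> mex({0}) = 1
G(2): splits (0,1):0^1=1 (0,0):0^0=0 -> mex({0, 1}) = 2
G(3): splits (0,2):0^2=2 (1,1):1^1=0 (0,1):0^1=1 -> mex({0, 1, 2}) = 3
G(4): splits (0,3):0^3=3 (1,2):1^2=3 (0,2):0^2=2 (1,1):1^1=0 -> mex({0, 2, 3}) = 1
G(5): splits (0,4):0^1=1 (1,3):1^3=2 (2,2):2^2=0 (0,3):0^3=3 (1,2):1^2=3 -> mex({0, 1, 2, 3}) = 4
G(6) = mex({0, 1, 2, 4}) = 3
G(7) = mex({0, 1, 3, 4, 5}) = 2
G(8) = mex({0, 2, 3, 5, 6}) = 1
G(9) = mex({0, 1, 2, 3, 6, 7}) = 4
G(10) = mex({0, 1, 3, 4, 5, 7}) = 2
G(11) = mex({0, 1, 2, 3, 4, 5}) = 6
G(12) = mex({0, 1, 2, 3, 5, 6, 7}) = 4
G(13) = mex({0, 2, 3, 4, 6, 7}) = 1
G(14) = mex({0, 1, 4, 5, 6, 7}) = 2
G(15) = mex({0, 1, 2, 3, 4, 5, 6}) = 7
G(16) = mex({0, 2, 3, 5, 6, 7}) = 1
G(17) = mex({0, 1, 2, 3, 5, 6, 7}) = 4
G(18) = mex({0, 1, 2, 4, 5, 6}) = 3
G(19) = mex({0, 1, 3, 4, 5, 7}) = 2
G(20) = mex({0, 2, 3, 4, 5, 6, 7}) = 1
G(21) = mex({0, 1, 2, 3, 5, 6, 7}) = 4
G(22) = mex({0, 1, 2, 3, 4, 5, 7}) = 6
G(23) = mex({0, 1, 2, 3, 4, 5, 6}) = 7
G(24) = mex({0, 1, 2, 3, 5, 6, 7}) = 4
G(25) = mex({0, 2, 3, 4, 6, 7}) = 1
G(26) = mex({0, 1, 3, 4, 5, 6, 7}) = 2
G(27) = mex({0, 1, 2, 3, 4, 5, 6, 7}) = 8
G(28) = mex({0, 1, 2, 3, 4, 6, 7, 8}) = 5
G(29) = mex({0, 1, 2, 3, 5, 6, 7, 8, 9}) = 4
G(30) = mex({0, 1, 2, 3, 4, 5, 6, 9, 10}) = 7
G(31) = mex({0, 1, 3, 4, 5, 7, 10, 11}) = 2
G(32) = mex({0, 2, 3, 4, 5, 6, 7, 9, 11}) = 1
G(33) = mex({0, 1, 2, 3, 4, 5, 6, 7, 9, 12}) = 8
G(34) = mex({0, 1, 2, 3, 4, 5, 7, 8, 11, 12}) = 6
G(35) = mex({0, 1, 2, 3, 4, 5, 6, 8, 9, 10, 11}) = 7
Therefore G(35) = 7.

7


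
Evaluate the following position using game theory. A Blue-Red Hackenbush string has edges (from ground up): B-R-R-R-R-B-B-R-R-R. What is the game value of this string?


Edges (from ground): B-R-R-R-R-B-B-R-R-R
By Berlekamp's sign-expansion rule, a Blue-Red Hackenbush stalk has the value of the surreal number whose sign sequence is the edge sequence with B -> + and R -> -.
Sign sequence: +----++---
Trace the sign expansion in the surreal number tree, starting from 0:
Edge 1: B (sign +) -> bounds (0, +inf), value = 1
Edge 2: R (sign -) -> bounds (0, 1), value = 1/2
Edge 3: R (sign -) -> bounds (0, 1/2), value = 1/4
Edge 4: R (sign -) -> bounds (0, 1/4), value = 1/8
Edge 5: R (sign -) -> bounds (0, 1/8), value = 1/16
Edge 6: B (sign +) -> bounds (1/16, 1/8), value = 3/32
Edge 7: B (sign +) -> bounds (3/32, 1/8), value = 7/64
Edge 8: R (sign -) -> bounds (3/32, 7/64), value = 13/128
Edge 9: R (sign -) -> bounds (3/32, 13/128), value = 25/256
Edge 10: R (sign -) -> bounds (3/32, 25/256), value = 49/512
Game value = 49/512

49/512


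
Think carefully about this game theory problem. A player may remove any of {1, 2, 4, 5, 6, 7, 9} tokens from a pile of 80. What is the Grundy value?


The subtraction set is S = {1, 2, 4, 5, 6, 7, 9}.
G(k) = mex{ G(k - s) : s in S, s <= k }. We compute iteratively: G(0) = 0.
G(1) = mex({0}) = 1
G(2) = mex({0, 1}) = 2
G(3) = mex({1, 2}) = 0
G(4) = mex({0, 2}) = 1
G(5) = mex({0, 1}) = 2
G(6) = mex({0, 1, 2}) = 3
G(7) = mex({0, 1, 2, 3}) = 4
G(8) = mex({0, 1, 2, 3, 4}) = 5
G(9) = mex({0, 1, 2, 4, 5}) = 3
G(10) = mex({0, 1, 2, 3, 5}) = 4
G(11) = mex({1, 2, 3, 4}) = 0
G(12) = mex({0, 2, 3, 4, 5}) = 1
G(13) = mex({0, 1, 3, 4, 5}) = 2
G(14) = mex({1, 2, 3, 4, 5}) = 0
G(15) = mex({0, 2, 3, 4, 5}) = 1
G(16) = mex({0, 1, 3, 4}) = 2
G(17) = mex({0, 1, 2, 4, 5}) = 3
G(18) = mex({0, 1, 2, 3}) = 4
G(19) = mex({0, 1, 2, 3, 4}) = 5
Observe that G(11)..G(19) = 0, 1, 2, 0, 1, 2, 3, 4, 5 repeats G(0)..G(8) = 0, 1, 2, 0, 1, 2, 3, 4, 5.
For k >= max(S) = 9, G(k) is determined by the previous 9 values G(k-9)..G(k-1); a window of 9 consecutive values has recurred shifted by 11, so by induction G(k + 11) = G(k) for all k >= 0: the sequence is periodic from the start with period 11.
One period: G(0..10) = 0, 1, 2, 0, 1, 2, 3, 4, 5, 3, 4.
80 mod 11 = 3, so G(80) = G(3) = 0.

0


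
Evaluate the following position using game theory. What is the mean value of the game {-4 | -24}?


Game = {-4 | -24}, a switch {a | b} with numbers a > b.
Its thermograph has left wall a - t and right wall b + t, which meet at t = (a - b)/2, where both equal (a + b)/2. So the mast (mean value) is at (a + b)/2.
Mean = (-4 + (-24))/2 = -28/2 = -14

-14


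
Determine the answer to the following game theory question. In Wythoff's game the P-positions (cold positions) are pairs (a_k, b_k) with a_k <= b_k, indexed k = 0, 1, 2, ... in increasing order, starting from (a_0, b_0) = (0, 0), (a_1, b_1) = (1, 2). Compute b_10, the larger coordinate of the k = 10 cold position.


By Wythoff's theorem, a_k = floor(k * phi) and b_k = floor(k * phi^2) = a_k + k, where phi = (1 + sqrt(5))/2 is the golden ratio.
phi = (1 + sqrt(5))/2 = 1.618034
phi^2 = phi + 1 = 2.618034
k = 10
k * phi^2 = 10 * 2.618034 = 26.180340
b_10 = floor(k * phi^2) = 26 (check: a_10 + k = 16 + 10 = 26)

26


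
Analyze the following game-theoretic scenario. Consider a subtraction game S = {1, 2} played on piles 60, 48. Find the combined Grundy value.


Subtraction set: {1, 2}
For this subtraction set, G(n) = n mod 3 (period = max + 1 = 3).
Pile 1 (size 60): G(60) = 60 mod 3 = 0
Pile 2 (size 48): G(48) = 48 mod 3 = 0
Total Grundy value = XOR of all: 0 XOR 0 = 0

0


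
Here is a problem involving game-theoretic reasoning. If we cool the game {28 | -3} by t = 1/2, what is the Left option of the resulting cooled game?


Original game: {28 | -3} (a switch {a | b} with a > b).
Cooling by t (for t below the temperature (a - b)/2 = 31/2) taxes each move by t: {a | b} cooled by t is {a - t | b + t}.
Cooling amount: t = 1/2
Cooled Left option: 28 - 1/2 = 55/2
Cooled Right option: -3 + 1/2 = -5/2
Cooled game: {55/2 | -5/2}
Left option = 55/2

55/2


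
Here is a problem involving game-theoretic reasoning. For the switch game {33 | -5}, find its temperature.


The game is {33 | -5}, a switch {a | b} with numbers a > b.
Cooling {a | b} by t gives {a - t | b + t}, which stops being hot when a - t = b + t, i.e. at t = (a - b)/2. So the temperature of a switch is (a - b)/2.
Temperature = (Left option - Right option) / 2
= (33 - (-5)) / 2
= 38 / 2
= 19

19


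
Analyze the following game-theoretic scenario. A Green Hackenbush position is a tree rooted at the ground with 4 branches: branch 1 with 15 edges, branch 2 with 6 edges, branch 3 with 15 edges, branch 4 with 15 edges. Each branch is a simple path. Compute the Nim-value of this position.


The tree has 4 branches from the ground vertex.
In Green Hackenbush, the Nim-value of a simple path of length k is k.
Branch 1: length 15, Nim-value = 15
Branch 2: length 6, Nim-value = 6
Branch 3: length 15, Nim-value = 15
Branch 4: length 15, Nim-value = 15
Total Nim-value = XOR of all branch values:
0 XOR 15 = 15
15 XOR 6 = 9
9 XOR 15 = 6
6 XOR 15 = 9
Nim-value of the tree = 9

9


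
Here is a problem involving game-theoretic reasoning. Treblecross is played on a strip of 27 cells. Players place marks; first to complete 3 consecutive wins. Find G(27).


Treblecross: place X on empty cells; 3-in-a-row wins.
Playing within two cells of an existing X lets the opponent win at once, so sensible play treats the cells i-2..i+2 around each X as dead. The player left with no safe cell loses, so this is a normal-play take-away game on strips of safe cells.
Placing X at cell i (0-indexed) of a strip of k safe cells leaves independent strips of sizes max(0, i-2) and max(0, k-i-3). Hence G(k) = mex{ G(max(0,i-2)) XOR G(max(0,k-i-3)) : 0 <= i < k }, with G(0) = 0.
G(1): splits (0,0):0^0=0 -> mex({0}) = 1
G(2): splits (0,0):0^0=0 -> mex({0}) = 1
G(3): splits (0,0):0^0=0 -> mex({0}) = 1
G(4): splits (0,1):0^1=1 (0,0):0^0=0 -> mex({0, 1}) = 2
G(5): splits (0,2):0^1=1 (0,1):0^1=1 (0,0):0^0=0 -> mex({0, 1}) = 2
G(6) = mex({1}) = 0
G(7) = mex({0, 1, 2}) = 3
G(8) = mex({0, 1, 2}) = 3
G(9) = mex({0, 2}) = 1
G(10) = mex({0, 2, 3}) = 1
G(11) = mex({0, 3}) = 1
G(12) = mex({1, 3}) = 0
G(13) = mex({0, 1, 2, 3}) = 4
G(14) = mex({0, 1, 2}) = 3
G(15) = mex({0, 1, 2}) = 3
G(16) = mex({0, 1, 2, 4}) = 3
G(17) = mex({0, 1, 3, 4}) = 2
G(18) = mex({0, 1, 3, 4}) = 2
G(19) = mex({0, 1, 3, 5}) = 2
G(20) = mex({0, 1, 2, 3, 5}) = 4
G(21) = mex({0, 1, 2, 3, 5}) = 4
G(22) = mex({1, 2, 6}) = 0
G(23) = mex({0, 1, 2, 3, 4, 6}) = 5
G(24) = mex({0, 1, 2, 3, 4}) = 5
G(25) = mex({0, 1, 3, 4, 7}) = 2
G(26) = mex({0, 1, 3, 4, 5, 7}) = 2
G(27) = mex({0, 1, 3, 5}) = 2
Therefore G(27) = 2.

2


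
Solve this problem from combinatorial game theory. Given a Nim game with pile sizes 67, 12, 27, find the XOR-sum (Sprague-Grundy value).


We need the XOR (exclusive or) of all pile sizes.
After XOR-ing pile 1 (size 67): 0 XOR 67 = 67
After XOR-ing pile 2 (size 12): 67 XOR 12 = 79
After XOR-ing pile 3 (size 27): 79 XOR 27 = 84
The Nim-value of this position is 84.

84


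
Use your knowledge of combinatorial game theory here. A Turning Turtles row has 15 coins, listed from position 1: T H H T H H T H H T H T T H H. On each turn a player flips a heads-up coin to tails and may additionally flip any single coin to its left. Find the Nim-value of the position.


Coins: T H H T H H T H H T H T T H H
Key fact: a single head at position k behaves exactly like a Nim heap of size k (turning it to T and optionally flipping a coin at j < k corresponds to moving the heap from k to j, or to 0), and heads combine as a disjunctive sum (two heads at the same place would cancel, matching j XOR j = 0). So the Nim-value is the XOR of the 1-indexed positions of the heads.
Face-up positions (1-indexed): [2, 3, 5, 6, 8, 9, 11, 14, 15]
XOR 0 with 2: 0 XOR 2 = 2
XOR 2 with 3: 2 XOR 3 = 1
XOR 1 with 5: 1 XOR 5 = 4
XOR 4 with 6: 4 XOR 6 = 2
XOR 2 with 8: 2 XOR 8 = 10
XOR 10 with 9: 10 XOR 9 = 3
XOR 3 with 11: 3 XOR 11 = 8
XOR 8 with 14: 8 XOR 14 = 6
XOR 6 with 15: 6 XOR 15 = 9
Nim-value = 9

9


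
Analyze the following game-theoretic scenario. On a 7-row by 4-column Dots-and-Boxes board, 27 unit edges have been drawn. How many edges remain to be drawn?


Grid: 7 x 4 boxes, i.e. 8 rows and 5 columns of dots.
Horizontal edges: (rows + 1) * cols = 8 * 4 = 32
Vertical edges: rows * (cols + 1) = 7 * 5 = 35
Total edges: 32 + 35 = 67
Edges drawn: 27
Remaining: 67 - 27 = 40

40


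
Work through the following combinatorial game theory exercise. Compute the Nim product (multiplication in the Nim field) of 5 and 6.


Nim multiplication is bilinear over XOR: (u XOR v) * w = (u*w) XOR (v*w).
So we split each operand into its bit components and XOR the pairwise Nim products.
5 = 1 + 4 (as XOR of powers of 2).
6 = 2 + 4 (as XOR of powers of 2).
Using the standard Nim-product table on single bits:
  2*2 = 3,   2*4 = 8,   2*8 = 12,
  4*4 = 6,   4*8 = 11,  8*8 = 13,
and  1*x = x (identity), k*l = l*k (commutative).
Pairwise Nim products:
  1 * 2 = 2
  1 * 4 = 4
  4 * 2 = 8
  4 * 4 = 6
XOR them: 2 XOR 4 XOR 8 XOR 6 = 8.
Result: 5 * 6 = 8 (in Nim).

8


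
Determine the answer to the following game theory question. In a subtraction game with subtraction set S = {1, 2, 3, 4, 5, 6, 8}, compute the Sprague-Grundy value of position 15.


The subtraction set is S = {1, 2, 3, 4, 5, 6, 8}.
G(k) = mex{ G(k - s) : s in S, s <= k }. We compute iteratively: G(0) = 0.
G(1) = mex({0}) = 1
G(2) = mex({0, 1}) = 2
G(3) = mex({0, 1, 2}) = 3
G(4) = mex({0, 1, 2, 3}) = 4
G(5) = mex({0, 1, 2, 3, 4}) = 5
G(6) = mex({0, 1, 2, 3, 4, 5}) = 6
G(7) = mex({1, 2, 3, 4, 5, 6}) = 0
G(8) = mex({0, 2, 3, 4, 5, 6}) = 1
G(9) = mex({0, 1, 3, 4, 5, 6}) = 2
G(10) = mex({0, 1, 2, 4, 5, 6}) = 3
G(11) = mex({0, 1, 2, 3, 5, 6}) = 4
G(12) = mex({0, 1, 2, 3, 4, 6}) = 5
G(13) = mex({0, 1, 2, 3, 4, 5}) = 6
G(14) = mex({1, 2, 3, 4, 5, 6}) = 0
Observe that G(7)..G(14) = 0, 1, 2, 3, 4, 5, 6, 0 repeats G(0)..G(7) = 0, 1, 2, 3, 4, 5, 6, 0.
For k >= max(S) = 8, G(k) is determined by the previous 8 values G(k-8)..G(k-1); a window of 8 consecutive values has recurred shifted by 7, so by induction G(k + 7) = G(k) for all k >= 0: the sequence is periodic from the start with period 7.
One period: G(0..6) = 0, 1, 2, 3, 4, 5, 6.
15 mod 7 = 1, so G(15) = G(1) = 1.

1


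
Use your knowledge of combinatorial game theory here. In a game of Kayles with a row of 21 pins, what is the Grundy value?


Kayles: a move removes 1 or 2 adjacent pins from a contiguous row.
Removing pins from a row of k leaves two independent rows (a, b) with a + b = k - 1 (one pin) or a + b = k - 2 (two pins); an end removal gives a = 0.
By Sprague-Grundy, G(k) = mex{ G(a) XOR G(b) } over all these splits. G(0) = 0.
G(1): splits (0,0):0^0=0 -> mex({0}) = 1
G(2): splits (0,1):0^1=1 (0,0):0^0=0 -> mex({0, 1}) = 2
G(3): splits (0,2):0^2=2 (1,1):1^1=0 (0,1):0^1=1 -> mex({0, 1, 2}) = 3
G(4): splits (0,3):0^3=3 (1,2):1^2=3 (0,2):0^2=2 (1,1):1^1=0 -> mex({0, 2, 3}) = 1
G(5): splits (0,4):0^1=1 (1,3):1^3=2 (2,2):2^2=0 (0,3):0^3=3 (1,2):1^2=3 -> mex({0, 1, 2, 3}) = 4
G(6) = mex({0, 1, 2, 4}) = 3
G(7) = mex({0, 1, 3, 4, 5}) = 2
G(8) = mex({0, 2, 3, 5, 6}) = 1
G(9) = mex({0, 1, 2, 3, 6, 7}) = 4
G(10) = mex({0, 1, 3, 4, 5, 7}) = 2
G(11) = mex({0, 1, 2, 3, 4, 5}) = 6
G(12) = mex({0, 1, 2, 3, 5, 6, 7}) = 4
G(13) = mex({0, 2, 3, 4, 6, 7}) = 1
G(14) = mex({0, 1, 4, 5, 6, 7}) = 2
G(15) = mex({0, 1, 2, 3, 4, 5, 6}) = 7
G(16) = mex({0, 2, 3, 5, 6, 7}) = 1
G(17) = mex({0, 1, 2, 3, 5, 6, 7}) = 4
G(18) = mex({0, 1, 2, 4, 5, 6}) = 3
G(19) = mex({0, 1, 3, 4, 5, 7}) = 2
G(20) = mex({0, 2, 3, 4, 5, 6, 7}) = 1
G(21) = mex({0, 1, 2, 3, 5, 6, 7}) = 4
Therefore G(21) = 4.

4
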